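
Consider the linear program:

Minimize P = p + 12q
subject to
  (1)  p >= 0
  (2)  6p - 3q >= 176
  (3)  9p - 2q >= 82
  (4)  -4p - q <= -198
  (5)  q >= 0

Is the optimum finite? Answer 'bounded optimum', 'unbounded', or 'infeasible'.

bounded optimum

Feasible corners and P = p + 12q:
  (385/9, 242/9) → P = 3289/9
  (99/2, 0) → P = 99/2
The feasible region has finitely many vertices and no improving ray; the minimum is 99/2 at (99/2, 0).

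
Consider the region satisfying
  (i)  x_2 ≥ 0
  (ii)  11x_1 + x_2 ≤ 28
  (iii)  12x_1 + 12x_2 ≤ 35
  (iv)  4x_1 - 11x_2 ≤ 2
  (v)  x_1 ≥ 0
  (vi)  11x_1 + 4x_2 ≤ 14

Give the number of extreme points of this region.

The feasible vertices (each the meet of two boundaries and inside every other half-plane) are:
  (1/2, 0)
  (0, 0)
  (0, 35/12)
  (1/3, 31/12)
  (162/137, 34/137)

5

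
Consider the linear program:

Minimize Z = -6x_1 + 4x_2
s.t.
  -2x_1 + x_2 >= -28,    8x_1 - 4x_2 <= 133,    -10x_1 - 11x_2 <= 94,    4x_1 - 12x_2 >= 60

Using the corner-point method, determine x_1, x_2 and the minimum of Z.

Feasible corners and Z = -6x_1 + 4x_2:
  (107/16, -117/8) → Z = -789/8
  (69/5, -2/5) → Z = -422/5
  (-117/41, -244/41) → Z = -274/41

x_1 = 107/16, x_2 = -117/8, minimum Z = -789/8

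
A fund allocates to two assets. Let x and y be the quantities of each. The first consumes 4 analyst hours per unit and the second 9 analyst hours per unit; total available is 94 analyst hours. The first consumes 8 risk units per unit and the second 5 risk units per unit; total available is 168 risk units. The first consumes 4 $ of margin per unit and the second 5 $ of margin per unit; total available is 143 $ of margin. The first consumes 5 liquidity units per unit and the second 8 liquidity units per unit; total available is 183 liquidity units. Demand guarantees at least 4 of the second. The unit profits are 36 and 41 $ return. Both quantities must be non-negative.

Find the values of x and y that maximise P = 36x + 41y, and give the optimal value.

x = 29/2, y = 4, maximum P = 686

Feasible corners and P = 36x + 41y:
  (0, 94/9) → P = 3854/9
  (0, 4) → P = 164
  (29/2, 4) → P = 686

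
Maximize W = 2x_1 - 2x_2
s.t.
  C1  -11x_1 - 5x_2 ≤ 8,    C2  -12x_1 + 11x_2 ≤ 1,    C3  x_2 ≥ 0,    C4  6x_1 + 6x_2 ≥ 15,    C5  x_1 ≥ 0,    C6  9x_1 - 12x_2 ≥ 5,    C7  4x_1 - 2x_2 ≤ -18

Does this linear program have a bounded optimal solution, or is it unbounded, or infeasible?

The boundaries x_2 = 0 and 6x_1 + 6x_2 = 15 meet at (5/2, 0), but that point violates 4x_1 - 2x_2 ≤ -18. Every candidate vertex is excluded by some other constraint, so the feasible region is empty.

infeasible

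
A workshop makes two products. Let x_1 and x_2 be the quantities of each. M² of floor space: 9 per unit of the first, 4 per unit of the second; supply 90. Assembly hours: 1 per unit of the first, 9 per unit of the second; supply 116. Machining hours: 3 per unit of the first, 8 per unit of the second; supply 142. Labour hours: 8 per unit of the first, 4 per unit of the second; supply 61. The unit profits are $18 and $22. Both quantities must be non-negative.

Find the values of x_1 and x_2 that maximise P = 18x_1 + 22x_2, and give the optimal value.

Corner points and P = 18x_1 + 22x_2:
  (0, 0) → P = 0
  (0, 116/9) → P = 2552/9
  (61/8, 0) → P = 549/4
  (5/4, 51/4) → P = 303

x_1 = 5/4, x_2 = 51/4, maximum P = 303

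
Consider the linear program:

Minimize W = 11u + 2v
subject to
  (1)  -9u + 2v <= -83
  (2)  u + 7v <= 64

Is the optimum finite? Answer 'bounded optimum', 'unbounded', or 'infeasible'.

unbounded

From the feasible point (709/65, 493/65), moving in the direction (-2, -9) keeps every constraint satisfied while W decreases without bound.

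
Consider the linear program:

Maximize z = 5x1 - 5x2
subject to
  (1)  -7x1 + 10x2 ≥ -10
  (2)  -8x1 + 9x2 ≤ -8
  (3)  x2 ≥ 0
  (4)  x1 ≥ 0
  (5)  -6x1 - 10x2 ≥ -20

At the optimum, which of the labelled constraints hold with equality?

Corner points and z = 5x1 - 5x2:
  (10/7, 0) → z = 50/7
  (30/13, 8/13) → z = 110/13
  (1, 0) → z = 5
  (130/67, 56/67) → z = 370/67

The maximum is at (30/13, 8/13). Substituting into each constraint, equality holds for (1) and (5); the remaining constraints have slack.

(1) and (5)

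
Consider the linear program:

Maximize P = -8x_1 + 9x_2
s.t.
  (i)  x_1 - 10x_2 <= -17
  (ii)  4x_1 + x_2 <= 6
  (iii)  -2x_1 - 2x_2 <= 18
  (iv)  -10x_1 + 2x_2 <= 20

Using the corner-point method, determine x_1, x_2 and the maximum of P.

x_1 = -4/9, x_2 = 70/9, maximum P = 662/9

Feasible corners and P = -8x_1 + 9x_2:
  (43/41, 74/41) → P = 322/41
  (-83/49, 75/49) → P = 1339/49
  (-4/9, 70/9) → P = 662/9

The binding constraints are 4x_1 + x_2 = 6 and -10x_1 + 2x_2 = 20.
Solving simultaneously gives x_1 = -4/9, x_2 = 70/9.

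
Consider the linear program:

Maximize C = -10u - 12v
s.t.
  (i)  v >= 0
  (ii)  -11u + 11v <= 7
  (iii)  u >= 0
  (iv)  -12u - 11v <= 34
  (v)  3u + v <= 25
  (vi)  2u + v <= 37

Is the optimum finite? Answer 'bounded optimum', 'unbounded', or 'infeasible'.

Vertices and C = -10u - 12v:
  (0, 0) → C = 0
  (25/3, 0) → C = -250/3
  (0, 7/11) → C = -84/11
  (67/11, 74/11) → C = -1558/11
The feasible region has finitely many vertices and no improving ray; the maximum is 0 at (0, 0).

bounded optimum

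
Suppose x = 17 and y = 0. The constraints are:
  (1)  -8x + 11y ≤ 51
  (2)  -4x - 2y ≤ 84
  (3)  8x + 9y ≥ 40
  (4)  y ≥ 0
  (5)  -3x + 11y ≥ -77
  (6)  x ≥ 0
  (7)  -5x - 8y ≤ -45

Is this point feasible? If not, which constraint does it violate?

(1): -136 ≤ 51 ✓
(2): -68 ≤ 84 ✓
(3): 136 ≥ 40 ✓
(4): 0 ≥ 0 ✓
(5): -51 ≥ -77 ✓
(6): 17 ≥ 0 ✓
(7): -85 ≤ -45 ✓

feasible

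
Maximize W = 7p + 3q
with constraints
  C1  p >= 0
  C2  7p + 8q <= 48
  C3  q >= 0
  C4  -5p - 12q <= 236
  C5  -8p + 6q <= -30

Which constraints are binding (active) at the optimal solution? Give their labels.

C2 and C3

Extreme points and W = 7p + 3q:
  (48/7, 0) → W = 48
  (264/53, 87/53) → W = 2109/53
  (15/4, 0) → W = 105/4

The maximum is at (48/7, 0). Substituting into each constraint, equality holds for C2 and C3; the remaining constraints have slack.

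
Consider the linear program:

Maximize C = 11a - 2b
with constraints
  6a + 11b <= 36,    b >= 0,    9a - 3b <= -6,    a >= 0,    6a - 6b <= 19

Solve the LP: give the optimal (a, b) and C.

a = 14/39, b = 40/13, maximum C = -86/39

Vertices and C = 11a - 2b:
  (14/39, 40/13) → C = -86/39
  (0, 36/11) → C = -72/11
  (0, 2) → C = -4

At the optimal vertex, 6a + 11b = 36 and 9a - 3b = -6.
Solving simultaneously gives a = 14/39, b = 40/13.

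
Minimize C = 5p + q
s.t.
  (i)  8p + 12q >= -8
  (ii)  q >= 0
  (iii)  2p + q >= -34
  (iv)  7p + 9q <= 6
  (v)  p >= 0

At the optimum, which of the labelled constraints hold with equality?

Vertices and C = 5p + q:
  (6/7, 0) → C = 30/7
  (0, 0) → C = 0
  (0, 2/3) → C = 2/3

The minimum is at (0, 0). Substituting into each constraint, equality holds for (ii) and (v); the remaining constraints have slack.

(ii) and (v)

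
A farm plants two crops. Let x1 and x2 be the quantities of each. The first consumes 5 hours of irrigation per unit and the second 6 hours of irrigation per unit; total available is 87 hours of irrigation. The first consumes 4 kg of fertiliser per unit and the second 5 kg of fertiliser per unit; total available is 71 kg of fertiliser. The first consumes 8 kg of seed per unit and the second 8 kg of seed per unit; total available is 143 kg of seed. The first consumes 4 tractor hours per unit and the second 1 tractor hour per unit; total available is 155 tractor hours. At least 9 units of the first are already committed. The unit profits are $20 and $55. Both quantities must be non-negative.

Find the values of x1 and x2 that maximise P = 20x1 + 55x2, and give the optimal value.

x1 = 9, x2 = 7, maximum P = 565

Vertices and P = 20x1 + 55x2:
  (87/5, 0) → P = 348
  (9, 0) → P = 180
  (9, 7) → P = 565

The optimum lies where 5x1 + 6x2 = 87 and 4x1 + 5x2 = 71.
Solving simultaneously gives x1 = 9, x2 = 7.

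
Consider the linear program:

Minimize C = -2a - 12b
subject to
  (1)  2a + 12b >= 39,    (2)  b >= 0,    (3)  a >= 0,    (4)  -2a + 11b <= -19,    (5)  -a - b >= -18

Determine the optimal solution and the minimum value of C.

a = 217/13, b = 17/13, minimum C = -638/13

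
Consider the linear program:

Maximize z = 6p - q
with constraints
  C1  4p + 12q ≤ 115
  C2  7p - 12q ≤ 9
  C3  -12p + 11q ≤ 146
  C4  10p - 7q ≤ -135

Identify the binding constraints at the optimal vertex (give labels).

C3 and C4

Feasible corners and z = 6p - q:
  (-1851/67, -1130/67) → z = -9976/67
  (-1683/71, -1035/71) → z = -9063/71
  (-463/26, -80/13) → z = -1309/13

The maximum is at (-463/26, -80/13). Substituting into each constraint, equality holds for C3 and C4; the remaining constraints have slack.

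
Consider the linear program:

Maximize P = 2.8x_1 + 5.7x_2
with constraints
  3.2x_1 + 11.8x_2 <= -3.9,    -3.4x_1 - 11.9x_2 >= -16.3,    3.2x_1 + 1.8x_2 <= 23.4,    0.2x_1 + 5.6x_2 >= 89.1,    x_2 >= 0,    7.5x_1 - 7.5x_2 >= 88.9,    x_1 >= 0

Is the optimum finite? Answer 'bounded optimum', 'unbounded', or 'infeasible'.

The boundaries 7.5x_1 - 7.5x_2 = 88.9 and x_1 = 0 meet at (0, -889/75), but that point violates 0.2x_1 + 5.6x_2 ≥ 89.1. Every candidate vertex is excluded by some other constraint, so the feasible region is empty.

infeasible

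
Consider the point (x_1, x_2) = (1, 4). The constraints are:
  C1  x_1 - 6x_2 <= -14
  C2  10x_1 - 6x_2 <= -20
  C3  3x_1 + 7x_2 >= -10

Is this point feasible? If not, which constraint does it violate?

not feasible — violates C2

Constraint C2: 10x_1 - 6x_2 = -14, which is not ≤ -20. All other constraints are satisfied.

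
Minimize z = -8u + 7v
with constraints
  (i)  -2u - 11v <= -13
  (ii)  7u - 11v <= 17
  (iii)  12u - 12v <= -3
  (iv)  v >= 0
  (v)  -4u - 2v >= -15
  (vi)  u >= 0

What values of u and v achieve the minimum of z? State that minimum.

u = 29/12, v = 8/3, minimum z = -2/3

Vertices and z = -8u + 7v:
  (41/52, 27/26) → z = 25/26
  (0, 13/11) → z = 91/11
  (29/12, 8/3) → z = -2/3
  (0, 15/2) → z = 105/2

The optimum lies where 12u - 12v = -3 and -4u - 2v = -15.
Solving simultaneously gives u = 29/12, v = 8/3.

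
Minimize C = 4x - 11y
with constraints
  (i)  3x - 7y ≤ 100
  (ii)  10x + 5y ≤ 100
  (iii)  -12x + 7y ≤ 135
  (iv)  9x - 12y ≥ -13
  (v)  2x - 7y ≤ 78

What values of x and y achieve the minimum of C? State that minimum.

x = 227/33, y = 206/33, minimum C = -1358/33

Corner points and C = 4x - 11y:
  (227/33, 206/33) → C = -1358/33
  (109/8, -29/4) → C = 537/4
  (-1529/81, -353/27) → C = 5533/81
  (-213/10, -603/35) → C = 3651/35

The binding constraints are 10x + 5y = 100 and 9x - 12y = -13.
Solving simultaneously gives x = 227/33, y = 206/33.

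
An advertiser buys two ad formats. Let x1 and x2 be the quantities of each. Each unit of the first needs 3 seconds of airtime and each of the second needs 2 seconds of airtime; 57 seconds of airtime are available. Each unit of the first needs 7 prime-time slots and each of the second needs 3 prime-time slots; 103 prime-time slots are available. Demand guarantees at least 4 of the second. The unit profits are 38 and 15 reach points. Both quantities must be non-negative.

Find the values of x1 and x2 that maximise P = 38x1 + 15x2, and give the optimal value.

x1 = 13, x2 = 4, maximum P = 554

Corner points and P = 38x1 + 15x2:
  (0, 57/2) → P = 855/2
  (0, 4) → P = 60
  (7, 18) → P = 536
  (13, 4) → P = 554

The optimum lies where 7x1 + 3x2 = 103 and x2 = 4.
Solving simultaneously gives x1 = 13, x2 = 4.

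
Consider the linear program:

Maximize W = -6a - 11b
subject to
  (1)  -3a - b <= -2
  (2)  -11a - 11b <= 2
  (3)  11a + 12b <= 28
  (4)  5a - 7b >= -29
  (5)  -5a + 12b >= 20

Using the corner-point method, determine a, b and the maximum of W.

a = 4/41, b = 70/41, maximum W = -794/41

Extreme points and W = -6a - 11b:
  (-4/25, 62/25) → W = -658/25
  (4/41, 70/41) → W = -794/41
  (1/2, 15/8) → W = -189/8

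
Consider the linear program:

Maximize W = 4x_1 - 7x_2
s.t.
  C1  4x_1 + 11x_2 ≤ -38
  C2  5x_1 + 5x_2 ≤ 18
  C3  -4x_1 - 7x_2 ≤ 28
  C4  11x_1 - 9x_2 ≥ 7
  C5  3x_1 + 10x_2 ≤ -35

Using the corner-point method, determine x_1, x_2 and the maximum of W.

x_1 = 266/15, x_2 = -212/15, maximum W = 2548/15

Vertices and W = 4x_1 - 7x_2:
  (388/35, -262/35) → W = 3386/35
  (5/7, -26/7) → W = 202/7
  (266/15, -212/15) → W = 2548/15
  (-203/113, -336/113) → W = 1540/113
  (-245/137, -406/137) → W = 1862/137

The binding constraints are 5x_1 + 5x_2 = 18 and -4x_1 - 7x_2 = 28.
Solving simultaneously gives x_1 = 266/15, x_2 = -212/15.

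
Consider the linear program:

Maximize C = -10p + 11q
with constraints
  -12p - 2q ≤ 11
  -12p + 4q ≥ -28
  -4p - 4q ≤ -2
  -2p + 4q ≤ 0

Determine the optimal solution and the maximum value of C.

Feasible corners and C = -10p + 11q:
  (15/8, -11/8) → C = -271/8
  (14/5, 7/5) → C = -63/5
  (1/3, 1/6) → C = -3/2

The optimum lies where -4p - 4q = -2 and -2p + 4q = 0.
Solving simultaneously gives p = 1/3, q = 1/6.

p = 1/3, q = 1/6, maximum C = -3/2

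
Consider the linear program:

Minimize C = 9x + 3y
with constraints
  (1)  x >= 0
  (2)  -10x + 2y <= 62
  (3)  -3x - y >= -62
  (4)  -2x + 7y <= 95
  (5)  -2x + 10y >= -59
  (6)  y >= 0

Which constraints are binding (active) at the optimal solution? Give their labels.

(1) and (6)

Corner points and C = 9x + 3y:
  (0, 95/7) → C = 285/7
  (0, 0) → C = 0
  (339/23, 409/23) → C = 186
  (62/3, 0) → C = 186

The minimum is at (0, 0). Substituting into each constraint, equality holds for (1) and (6); the remaining constraints have slack.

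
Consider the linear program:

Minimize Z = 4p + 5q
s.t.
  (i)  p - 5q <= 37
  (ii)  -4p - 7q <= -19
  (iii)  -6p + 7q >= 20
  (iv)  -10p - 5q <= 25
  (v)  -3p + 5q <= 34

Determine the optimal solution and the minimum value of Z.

Extreme points and Z = 4p + 5q:
  (-1/10, 97/35) → Z = 471/35
  (-143/41, 193/41) → Z = 393/41
  (46/3, 16) → Z = 424/3

The optimum lies where -4p - 7q = -19 and -3p + 5q = 34.
Solving simultaneously gives p = -143/41, q = 193/41.

p = -143/41, q = 193/41, minimum Z = 393/41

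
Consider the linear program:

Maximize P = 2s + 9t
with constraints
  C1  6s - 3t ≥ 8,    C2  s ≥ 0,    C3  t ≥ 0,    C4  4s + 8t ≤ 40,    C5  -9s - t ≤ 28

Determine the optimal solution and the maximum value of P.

s = 46/15, t = 52/15, maximum P = 112/3

Corner points and P = 2s + 9t:
  (4/3, 0) → P = 8/3
  (46/15, 52/15) → P = 112/3
  (10, 0) → P = 20

The optimum lies where 6s - 3t = 8 and 4s + 8t = 40.
Solving simultaneously gives s = 46/15, t = 52/15.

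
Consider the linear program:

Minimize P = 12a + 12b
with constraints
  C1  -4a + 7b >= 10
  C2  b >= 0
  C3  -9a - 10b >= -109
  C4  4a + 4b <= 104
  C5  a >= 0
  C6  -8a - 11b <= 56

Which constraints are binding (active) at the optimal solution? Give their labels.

C1 and C5

Vertices and P = 12a + 12b:
  (663/103, 526/103) → P = 14268/103
  (0, 10/7) → P = 120/7
  (0, 109/10) → P = 654/5

The minimum is at (0, 10/7). Substituting into each constraint, equality holds for C1 and C5; the remaining constraints have slack.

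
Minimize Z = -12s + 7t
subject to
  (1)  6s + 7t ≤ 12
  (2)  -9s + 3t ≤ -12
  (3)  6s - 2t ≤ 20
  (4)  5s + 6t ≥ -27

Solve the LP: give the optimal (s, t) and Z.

s = 33/23, t = -131/23, minimum Z = -1313/23

Corner points and Z = -12s + 7t:
  (40/27, 4/9) → Z = -44/3
  (82/27, -8/9) → Z = -128/3
  (-3/23, -101/23) → Z = -671/23
  (33/23, -131/23) → Z = -1313/23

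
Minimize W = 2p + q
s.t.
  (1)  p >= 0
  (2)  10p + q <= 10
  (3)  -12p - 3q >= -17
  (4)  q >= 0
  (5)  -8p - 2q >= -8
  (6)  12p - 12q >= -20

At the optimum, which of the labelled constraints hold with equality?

Corner points and W = 2p + q:
  (0, 0) → W = 0
  (0, 5/3) → W = 5/3
  (1, 0) → W = 2
  (7/15, 32/15) → W = 46/15

The minimum is at (0, 0). Substituting into each constraint, equality holds for (1) and (4); the remaining constraints have slack.

(1) and (4)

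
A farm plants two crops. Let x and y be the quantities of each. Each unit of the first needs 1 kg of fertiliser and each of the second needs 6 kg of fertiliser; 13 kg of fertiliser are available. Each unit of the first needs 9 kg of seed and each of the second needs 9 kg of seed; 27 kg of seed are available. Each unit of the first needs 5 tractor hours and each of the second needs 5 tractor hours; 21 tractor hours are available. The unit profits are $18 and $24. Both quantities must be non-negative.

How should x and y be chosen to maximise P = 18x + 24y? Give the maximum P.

x = 1, y = 2, maximum P = 66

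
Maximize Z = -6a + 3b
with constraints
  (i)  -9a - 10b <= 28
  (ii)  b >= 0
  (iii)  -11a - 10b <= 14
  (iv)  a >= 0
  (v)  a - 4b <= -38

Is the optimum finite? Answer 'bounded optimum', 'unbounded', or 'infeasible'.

unbounded

From the feasible point (0, 19/2), moving in the direction (0, 1) keeps every constraint satisfied while Z increases without bound.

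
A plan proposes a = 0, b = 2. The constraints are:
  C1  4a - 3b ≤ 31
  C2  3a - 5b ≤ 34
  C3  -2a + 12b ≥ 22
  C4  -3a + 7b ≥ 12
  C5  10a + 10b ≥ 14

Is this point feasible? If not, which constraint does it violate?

C1: -6 ≤ 31 ✓
C2: -10 ≤ 34 ✓
C3: 24 ≥ 22 ✓
C4: 14 ≥ 12 ✓
C5: 20 ≥ 14 ✓

feasible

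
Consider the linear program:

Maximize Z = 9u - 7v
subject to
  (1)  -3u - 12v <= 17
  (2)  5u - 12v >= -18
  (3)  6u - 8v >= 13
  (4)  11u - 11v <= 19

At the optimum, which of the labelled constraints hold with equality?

(3) and (4)

Corner points and Z = 9u - 7v:
  (5/24, -47/32) → Z = 389/32
  (41/165, -244/165) → Z = 2077/165
  (9/22, -29/22) → Z = 142/11

The maximum is at (9/22, -29/22). Substituting into each constraint, equality holds for (3) and (4); the remaining constraints have slack.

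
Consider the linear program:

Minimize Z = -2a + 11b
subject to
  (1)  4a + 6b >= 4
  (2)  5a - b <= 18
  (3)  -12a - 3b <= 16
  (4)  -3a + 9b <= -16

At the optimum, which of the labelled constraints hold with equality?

Feasible corners and Z = -2a + 11b:
  (56/17, -26/17) → Z = -398/17
  (22/9, -26/27) → Z = -418/27
  (73/21, -13/21) → Z = -289/21

The minimum is at (56/17, -26/17). Substituting into each constraint, equality holds for (1) and (2); the remaining constraints have slack.

(1) and (2)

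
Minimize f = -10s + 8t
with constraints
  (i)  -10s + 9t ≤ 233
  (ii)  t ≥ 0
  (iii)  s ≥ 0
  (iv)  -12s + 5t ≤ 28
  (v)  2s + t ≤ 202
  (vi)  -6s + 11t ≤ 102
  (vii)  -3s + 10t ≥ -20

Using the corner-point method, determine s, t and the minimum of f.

s = 2040/23, t = 566/23, minimum f = -15872/23

Corner points and f = -10s + 8t:
  (0, 0) → f = 0
  (20/3, 0) → f = -200/3
  (0, 28/5) → f = 224/5
  (101/51, 176/17) → f = 3214/51
  (530/7, 354/7) → f = -2468/7
  (2040/23, 566/23) → f = -15872/23

The binding constraints are 2s + t = 202 and -3s + 10t = -20.
Solving simultaneously gives s = 2040/23, t = 566/23.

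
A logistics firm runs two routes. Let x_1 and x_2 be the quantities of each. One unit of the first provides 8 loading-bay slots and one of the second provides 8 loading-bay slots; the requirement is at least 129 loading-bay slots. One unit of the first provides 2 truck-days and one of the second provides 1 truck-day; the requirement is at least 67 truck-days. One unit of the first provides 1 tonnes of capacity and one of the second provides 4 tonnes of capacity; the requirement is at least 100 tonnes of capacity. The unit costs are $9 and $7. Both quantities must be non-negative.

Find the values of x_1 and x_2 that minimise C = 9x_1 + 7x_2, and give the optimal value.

x_1 = 24, x_2 = 19, minimum C = 349

Corner points and C = 9x_1 + 7x_2:
  (0, 67) → C = 469
  (100, 0) → C = 900
  (24, 19) → C = 349
The feasible region is unbounded (it extends along (0, 1), (1, 0)), but C strictly increases along every unbounded feasible direction, so there is no improving ray and the minimum is attained at a vertex.

The optimum lies where 2x_1 + x_2 = 67 and x_1 + 4x_2 = 100.
Solving simultaneously gives x_1 = 24, x_2 = 19.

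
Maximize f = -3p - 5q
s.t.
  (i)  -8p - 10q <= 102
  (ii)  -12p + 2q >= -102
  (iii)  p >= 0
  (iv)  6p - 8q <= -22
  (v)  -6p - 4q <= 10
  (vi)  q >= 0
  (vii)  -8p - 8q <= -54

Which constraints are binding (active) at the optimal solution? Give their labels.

Extreme points and f = -3p - 5q:
  (215/21, 73/7) → f = -580/7
  (0, 27/4) → f = -135/4
  (16/7, 125/28) → f = -817/28
The feasible region is unbounded (it extends along (0, 1), (1, 6)), but f strictly decreases along every unbounded feasible direction, so there is no improving ray and the maximum is attained at a vertex.

The maximum is at (16/7, 125/28). Substituting into each constraint, equality holds for (iv) and (vii); the remaining constraints have slack.

(iv) and (vii)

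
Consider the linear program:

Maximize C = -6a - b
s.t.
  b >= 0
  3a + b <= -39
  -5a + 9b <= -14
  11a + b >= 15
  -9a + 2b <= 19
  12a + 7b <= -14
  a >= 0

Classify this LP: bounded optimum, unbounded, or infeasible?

The boundaries 3a + b = -39 and 11a + b = 15 meet at (27/4, -237/4), but that point violates b ≥ 0. Every candidate vertex is excluded by some other constraint, so the feasible region is empty.

infeasible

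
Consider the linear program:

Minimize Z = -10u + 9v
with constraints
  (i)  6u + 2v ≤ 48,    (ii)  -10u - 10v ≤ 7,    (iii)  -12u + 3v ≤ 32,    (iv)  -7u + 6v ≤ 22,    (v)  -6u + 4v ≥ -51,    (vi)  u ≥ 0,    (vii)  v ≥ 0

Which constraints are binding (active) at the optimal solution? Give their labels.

(i) and (vii)

Extreme points and Z = -10u + 9v:
  (122/25, 234/25) → Z = 886/25
  (8, 0) → Z = -80
  (0, 11/3) → Z = 33
  (0, 0) → Z = 0

The minimum is at (8, 0). Substituting into each constraint, equality holds for (i) and (vii); the remaining constraints have slack.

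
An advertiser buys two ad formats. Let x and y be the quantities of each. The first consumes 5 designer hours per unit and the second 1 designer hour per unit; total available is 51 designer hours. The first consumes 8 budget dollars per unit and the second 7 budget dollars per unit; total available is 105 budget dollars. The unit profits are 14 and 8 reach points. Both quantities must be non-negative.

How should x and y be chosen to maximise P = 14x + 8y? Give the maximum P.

Corner points and P = 14x + 8y:
  (0, 0) → P = 0
  (0, 15) → P = 120
  (51/5, 0) → P = 714/5
  (28/3, 13/3) → P = 496/3

The binding constraints are 5x + y = 51 and 8x + 7y = 105.
Solving simultaneously gives x = 28/3, y = 13/3.

x = 28/3, y = 13/3, maximum P = 496/3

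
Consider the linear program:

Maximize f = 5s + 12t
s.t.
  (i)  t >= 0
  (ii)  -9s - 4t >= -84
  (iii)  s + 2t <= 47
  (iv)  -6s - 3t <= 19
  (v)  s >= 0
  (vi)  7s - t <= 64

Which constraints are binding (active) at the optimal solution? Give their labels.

Corner points and f = 5s + 12t:
  (0, 0) → f = 0
  (64/7, 0) → f = 320/7
  (0, 21) → f = 252
  (340/37, 12/37) → f = 1844/37

The maximum is at (0, 21). Substituting into each constraint, equality holds for (ii) and (v); the remaining constraints have slack.

(ii) and (v)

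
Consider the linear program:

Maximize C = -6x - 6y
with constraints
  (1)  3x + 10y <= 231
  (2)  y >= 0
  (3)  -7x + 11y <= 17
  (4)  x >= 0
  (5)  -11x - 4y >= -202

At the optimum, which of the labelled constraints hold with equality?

Feasible corners and C = -6x - 6y:
  (0, 0) → C = 0
  (202/11, 0) → C = -1212/11
  (0, 17/11) → C = -102/11
  (2154/149, 1601/149) → C = -22530/149

The maximum is at (0, 0). Substituting into each constraint, equality holds for (2) and (4); the remaining constraints have slack.

(2) and (4)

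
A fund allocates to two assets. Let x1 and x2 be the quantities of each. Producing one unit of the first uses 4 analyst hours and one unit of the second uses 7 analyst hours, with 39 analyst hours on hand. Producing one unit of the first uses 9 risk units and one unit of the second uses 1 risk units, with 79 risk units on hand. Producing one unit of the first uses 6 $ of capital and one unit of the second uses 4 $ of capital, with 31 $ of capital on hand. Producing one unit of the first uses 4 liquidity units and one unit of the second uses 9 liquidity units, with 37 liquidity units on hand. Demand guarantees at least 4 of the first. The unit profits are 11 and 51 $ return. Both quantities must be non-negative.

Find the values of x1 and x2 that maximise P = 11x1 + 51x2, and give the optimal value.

Extreme points and P = 11x1 + 51x2:
  (31/6, 0) → P = 341/6
  (4, 0) → P = 44
  (4, 7/4) → P = 533/4

The optimum lies where 6x1 + 4x2 = 31 and x1 = 4.
Solving simultaneously gives x1 = 4, x2 = 7/4.

x1 = 4, x2 = 7/4, maximum P = 533/4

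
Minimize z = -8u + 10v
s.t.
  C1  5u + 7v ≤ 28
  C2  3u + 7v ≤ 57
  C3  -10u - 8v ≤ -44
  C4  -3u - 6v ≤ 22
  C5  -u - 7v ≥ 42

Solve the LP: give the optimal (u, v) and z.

u = 322/9, v = -194/9, minimum z = -4516/9

Corner points and z = -8u + 10v:
  (322/9, -194/9) → z = -4516/9
  (35/2, -17/2) → z = -225
  (110/9, -88/9) → z = -1760/9
  (322/31, -232/31) → z = -4896/31

The binding constraints are 5u + 7v = 28 and -3u - 6v = 22.
Solving simultaneously gives u = 322/9, v = -194/9.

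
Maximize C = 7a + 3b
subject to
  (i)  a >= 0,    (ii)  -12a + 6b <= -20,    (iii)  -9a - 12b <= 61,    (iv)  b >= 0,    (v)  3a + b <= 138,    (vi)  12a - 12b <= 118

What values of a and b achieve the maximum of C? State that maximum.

a = 424/15, b = 266/5, maximum C = 5362/15

Corner points and C = 7a + 3b:
  (5/3, 0) → C = 35/3
  (424/15, 266/5) → C = 5362/15
  (59/6, 0) → C = 413/6
  (887/24, 217/8) → C = 4081/12

The binding constraints are -12a + 6b = -20 and 3a + b = 138.
Solving simultaneously gives a = 424/15, b = 266/5.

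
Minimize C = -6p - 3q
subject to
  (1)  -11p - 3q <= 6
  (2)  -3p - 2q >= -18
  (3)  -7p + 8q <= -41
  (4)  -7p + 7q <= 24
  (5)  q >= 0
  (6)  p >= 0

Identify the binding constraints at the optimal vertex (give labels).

(2) and (5)

Feasible corners and C = -6p - 3q:
  (113/19, 3/38) → C = -1365/38
  (6, 0) → C = -36
  (41/7, 0) → C = -246/7

The minimum is at (6, 0). Substituting into each constraint, equality holds for (2) and (5); the remaining constraints have slack.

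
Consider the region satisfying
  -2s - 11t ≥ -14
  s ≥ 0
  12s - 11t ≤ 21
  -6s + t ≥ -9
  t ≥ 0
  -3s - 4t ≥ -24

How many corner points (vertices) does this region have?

4

The feasible vertices (each the meet of two boundaries and inside every other half-plane) are:
  (0, 14/11)
  (113/68, 33/34)
  (0, 0)
  (3/2, 0)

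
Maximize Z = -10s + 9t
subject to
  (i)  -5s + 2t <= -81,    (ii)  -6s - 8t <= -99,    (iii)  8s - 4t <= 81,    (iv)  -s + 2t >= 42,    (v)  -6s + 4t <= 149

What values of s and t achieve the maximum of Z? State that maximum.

s = 115, t = 839/4, maximum Z = 2951/4

Extreme points and Z = -10s + 9t:
  (81/2, 243/4) → Z = 567/4
  (311/4, 1231/8) → Z = 4859/8
  (115, 839/4) → Z = 2951/4

The binding constraints are 8s - 4t = 81 and -6s + 4t = 149.
Solving simultaneously gives s = 115, t = 839/4.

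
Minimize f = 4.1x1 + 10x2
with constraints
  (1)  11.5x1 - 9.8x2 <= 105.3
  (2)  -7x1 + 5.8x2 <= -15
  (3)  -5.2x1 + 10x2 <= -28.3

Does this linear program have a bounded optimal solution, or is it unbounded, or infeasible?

Corner points and f = 4.1x1 + 10x2:
  (-23187/95, -5646/19) → f = -3773667/950
  (38783/3202, 22211/6404) → f = 2700653/32020
  (-707/1992, -6005/1992) → f = -209829/6640
The feasible region has finitely many vertices and no improving ray; the minimum is -3773667/950 at (-23187/95, -5646/19).

bounded optimum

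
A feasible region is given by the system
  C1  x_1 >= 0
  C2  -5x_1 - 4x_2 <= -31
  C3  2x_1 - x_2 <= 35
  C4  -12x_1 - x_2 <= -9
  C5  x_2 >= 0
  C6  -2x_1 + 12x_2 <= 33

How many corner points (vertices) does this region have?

4

Of the 15 pairwise boundary intersections, those satisfying every inequality are:
  (31/5, 0)
  (60/17, 227/68)
  (35/2, 0)
  (453/22, 68/11)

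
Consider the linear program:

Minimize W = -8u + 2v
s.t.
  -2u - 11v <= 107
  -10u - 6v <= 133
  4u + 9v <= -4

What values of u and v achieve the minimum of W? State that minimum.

At the optimal vertex, -2u - 11v = 107 and 4u + 9v = -4.
Solving simultaneously gives u = 919/26, v = -210/13.

u = 919/26, v = -210/13, minimum W = -4096/13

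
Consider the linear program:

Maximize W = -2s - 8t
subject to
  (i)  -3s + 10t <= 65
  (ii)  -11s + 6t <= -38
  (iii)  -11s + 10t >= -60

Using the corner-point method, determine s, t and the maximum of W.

Vertices and W = -2s - 8t:
  (385/46, 829/92) → W = -2043/23
  (125/8, 179/16) → W = -483/4
  (5/11, -11/2) → W = 474/11

The binding constraints are -11s + 6t = -38 and -11s + 10t = -60.
Solving simultaneously gives s = 5/11, t = -11/2.

s = 5/11, t = -11/2, maximum W = 474/11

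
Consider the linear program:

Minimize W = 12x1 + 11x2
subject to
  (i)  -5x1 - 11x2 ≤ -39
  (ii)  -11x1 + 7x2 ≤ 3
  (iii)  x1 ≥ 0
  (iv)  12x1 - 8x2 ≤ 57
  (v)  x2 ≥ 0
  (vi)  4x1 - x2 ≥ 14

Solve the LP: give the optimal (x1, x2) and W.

The feasible region is unbounded (it extends along (2, 3), (7, 11)), but W strictly increases along every unbounded feasible direction, so there is no improving ray and the minimum is attained at a vertex.

x1 = 193/49, x2 = 86/49, minimum W = 466/7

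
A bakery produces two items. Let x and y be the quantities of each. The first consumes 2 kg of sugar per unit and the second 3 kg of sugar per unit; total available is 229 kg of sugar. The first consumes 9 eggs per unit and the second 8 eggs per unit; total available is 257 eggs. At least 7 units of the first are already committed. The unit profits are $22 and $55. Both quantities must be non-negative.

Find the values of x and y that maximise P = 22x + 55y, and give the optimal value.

x = 7, y = 97/4, maximum P = 5951/4

Vertices and P = 22x + 55y:
  (257/9, 0) → P = 5654/9
  (7, 0) → P = 154
  (7, 97/4) → P = 5951/4

The binding constraints are 9x + 8y = 257 and x = 7.
Solving simultaneously gives x = 7, y = 97/4.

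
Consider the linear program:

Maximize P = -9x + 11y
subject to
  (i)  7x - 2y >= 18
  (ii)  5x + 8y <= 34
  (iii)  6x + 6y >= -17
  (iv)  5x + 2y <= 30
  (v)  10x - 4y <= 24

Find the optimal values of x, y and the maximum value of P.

The binding constraints are 7x - 2y = 18 and 5x + 8y = 34.
Solving simultaneously gives x = 106/33, y = 74/33.

x = 106/33, y = 74/33, maximum P = -140/33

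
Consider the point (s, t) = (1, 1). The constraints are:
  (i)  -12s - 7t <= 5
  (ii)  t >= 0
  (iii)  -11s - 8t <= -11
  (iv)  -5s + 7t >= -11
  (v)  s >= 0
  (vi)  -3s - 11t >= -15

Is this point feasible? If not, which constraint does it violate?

feasible

(i): -19 ≤ 5 ✓
(ii): 1 ≥ 0 ✓
(iii): -19 ≤ -11 ✓
(iv): 2 ≥ -11 ✓
(v): 1 ≥ 0 ✓
(vi): -14 ≥ -15 ✓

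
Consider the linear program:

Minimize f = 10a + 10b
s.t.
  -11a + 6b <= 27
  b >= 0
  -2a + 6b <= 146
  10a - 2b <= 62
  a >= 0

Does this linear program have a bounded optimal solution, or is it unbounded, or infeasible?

bounded optimum

Extreme points and f = 10a + 10b:
  (213/19, 476/19) → f = 6890/19
  (0, 9/2) → f = 45
  (31/5, 0) → f = 62
  (0, 0) → f = 0
The feasible region has finitely many vertices and no improving ray; the minimum is 0 at (0, 0).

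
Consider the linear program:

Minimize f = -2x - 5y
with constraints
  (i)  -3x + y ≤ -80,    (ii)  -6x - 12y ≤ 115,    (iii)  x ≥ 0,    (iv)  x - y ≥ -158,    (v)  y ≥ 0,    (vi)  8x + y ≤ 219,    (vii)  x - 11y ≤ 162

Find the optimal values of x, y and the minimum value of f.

Corner points and f = -2x - 5y:
  (80/3, 0) → f = -160/3
  (299/11, 17/11) → f = -683/11
  (219/8, 0) → f = -219/4

x = 299/11, y = 17/11, minimum f = -683/11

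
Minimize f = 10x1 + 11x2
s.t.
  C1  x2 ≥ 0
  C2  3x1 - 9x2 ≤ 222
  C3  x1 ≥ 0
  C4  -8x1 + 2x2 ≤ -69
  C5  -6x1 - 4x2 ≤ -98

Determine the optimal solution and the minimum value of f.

Feasible corners and f = 10x1 + 11x2:
  (74, 0) → f = 740
  (49/3, 0) → f = 490/3
  (118/11, 185/22) → f = 4395/22
The feasible region is unbounded (it extends along (3, 1), (1, 4)), but f strictly increases along every unbounded feasible direction, so there is no improving ray and the minimum is attained at a vertex.

The optimum lies where x2 = 0 and -6x1 - 4x2 = -98.
Solving simultaneously gives x1 = 49/3, x2 = 0.

x1 = 49/3, x2 = 0, minimum f = 490/3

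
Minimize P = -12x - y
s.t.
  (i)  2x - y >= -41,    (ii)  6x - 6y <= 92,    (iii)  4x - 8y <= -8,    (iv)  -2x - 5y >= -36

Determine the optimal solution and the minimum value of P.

x = 62/9, y = 40/9, minimum P = -784/9

Feasible corners and P = -12x - y:
  (-80/3, -37/3) → P = 997/3
  (-169/12, 77/6) → P = 937/6
  (62/9, 40/9) → P = -784/9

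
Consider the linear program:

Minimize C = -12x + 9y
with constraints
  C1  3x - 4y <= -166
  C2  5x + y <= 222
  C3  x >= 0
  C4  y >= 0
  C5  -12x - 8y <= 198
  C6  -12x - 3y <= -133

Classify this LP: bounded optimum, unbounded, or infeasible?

Feasible corners and C = -12x + 9y:
  (722/23, 1496/23) → C = 4800/23
  (34/57, 797/19) → C = 7037/19
  (0, 222) → C = 1998
  (0, 133/3) → C = 399
The feasible region has finitely many vertices and no improving ray; the minimum is 4800/23 at (722/23, 1496/23).

bounded optimum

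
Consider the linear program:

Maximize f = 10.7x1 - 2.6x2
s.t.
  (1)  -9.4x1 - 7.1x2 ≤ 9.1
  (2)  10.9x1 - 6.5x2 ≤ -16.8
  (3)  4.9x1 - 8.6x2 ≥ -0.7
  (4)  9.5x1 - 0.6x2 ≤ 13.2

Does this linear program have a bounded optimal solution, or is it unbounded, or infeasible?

The boundaries -9.4x1 - 7.1x2 = 9.1 and 10.9x1 - 6.5x2 = -16.8 meet at (-17843/13849, 5873/13849), but that point violates 4.9x1 - 8.6x2 ≥ -0.7. Every candidate vertex is excluded by some other constraint, so the feasible region is empty.

infeasible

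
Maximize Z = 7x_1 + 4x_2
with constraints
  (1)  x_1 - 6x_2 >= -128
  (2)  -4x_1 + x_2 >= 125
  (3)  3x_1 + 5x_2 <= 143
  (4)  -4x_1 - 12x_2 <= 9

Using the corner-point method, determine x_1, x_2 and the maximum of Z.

Extreme points and Z = 7x_1 + 4x_2:
  (-622/23, 387/23) → Z = -122
  (-265/6, 503/36) → Z = -4559/18
  (-1509/52, 116/13) → Z = -8707/52

The binding constraints are x_1 - 6x_2 = -128 and -4x_1 + x_2 = 125.
Solving simultaneously gives x_1 = -622/23, x_2 = 387/23.

x_1 = -622/23, x_2 = 387/23, maximum Z = -122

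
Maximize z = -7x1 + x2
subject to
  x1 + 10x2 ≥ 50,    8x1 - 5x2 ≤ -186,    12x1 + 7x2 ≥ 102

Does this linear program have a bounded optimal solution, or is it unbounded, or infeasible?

From the feasible point (-198/29, 762/29), moving in the direction (-7, 12) keeps every constraint satisfied while z increases without bound.

unbounded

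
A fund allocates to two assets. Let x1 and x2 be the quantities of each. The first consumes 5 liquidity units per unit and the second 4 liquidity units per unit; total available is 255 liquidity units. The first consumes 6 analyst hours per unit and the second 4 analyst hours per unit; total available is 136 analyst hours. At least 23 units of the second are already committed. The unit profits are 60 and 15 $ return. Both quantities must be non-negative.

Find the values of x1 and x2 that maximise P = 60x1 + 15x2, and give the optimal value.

x1 = 22/3, x2 = 23, maximum P = 785

Feasible corners and P = 60x1 + 15x2:
  (0, 34) → P = 510
  (0, 23) → P = 345
  (22/3, 23) → P = 785

The binding constraints are 6x1 + 4x2 = 136 and x2 = 23.
Solving simultaneously gives x1 = 22/3, x2 = 23.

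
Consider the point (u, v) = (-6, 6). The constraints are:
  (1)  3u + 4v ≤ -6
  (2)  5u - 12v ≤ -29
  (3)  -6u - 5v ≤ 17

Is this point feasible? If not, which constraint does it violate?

not feasible — violates (1)

Constraint (1): 3u + 4v = 6, which is not ≤ -6. All other constraints are satisfied.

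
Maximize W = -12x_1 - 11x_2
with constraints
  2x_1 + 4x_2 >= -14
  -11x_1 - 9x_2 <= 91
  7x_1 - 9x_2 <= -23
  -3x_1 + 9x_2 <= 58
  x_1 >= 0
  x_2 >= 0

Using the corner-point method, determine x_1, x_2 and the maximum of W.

Extreme points and W = -12x_1 - 11x_2:
  (35/4, 337/36) → W = -7487/36
  (0, 23/9) → W = -253/9
  (0, 58/9) → W = -638/9

x_1 = 0, x_2 = 23/9, maximum W = -253/9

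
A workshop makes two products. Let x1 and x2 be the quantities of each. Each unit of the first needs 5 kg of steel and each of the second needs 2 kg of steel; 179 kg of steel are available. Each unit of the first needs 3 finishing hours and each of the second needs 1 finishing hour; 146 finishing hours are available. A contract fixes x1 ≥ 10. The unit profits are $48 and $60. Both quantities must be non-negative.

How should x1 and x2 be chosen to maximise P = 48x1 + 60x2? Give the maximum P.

Corner points and P = 48x1 + 60x2:
  (179/5, 0) → P = 8592/5
  (10, 0) → P = 480
  (10, 129/2) → P = 4350

The binding constraints are 5x1 + 2x2 = 179 and x1 = 10.
Solving simultaneously gives x1 = 10, x2 = 129/2.

x1 = 10, x2 = 129/2, maximum P = 4350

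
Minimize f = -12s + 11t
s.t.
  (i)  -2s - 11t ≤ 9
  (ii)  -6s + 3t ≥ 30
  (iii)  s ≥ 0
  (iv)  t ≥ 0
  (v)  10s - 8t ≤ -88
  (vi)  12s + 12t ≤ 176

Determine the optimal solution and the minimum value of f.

s = 0, t = 11, minimum f = 121

At the optimal vertex, s = 0 and 10s - 8t = -88.
Solving simultaneously gives s = 0, t = 11.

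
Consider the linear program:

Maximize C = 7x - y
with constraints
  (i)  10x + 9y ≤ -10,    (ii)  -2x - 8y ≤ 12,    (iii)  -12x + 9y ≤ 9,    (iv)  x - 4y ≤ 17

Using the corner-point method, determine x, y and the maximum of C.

x = 14/31, y = -50/31, maximum C = 148/31

Corner points and C = 7x - y:
  (14/31, -50/31) → C = 148/31
  (-19/22, -5/33) → C = -389/66
  (-30/19, -21/19) → C = -189/19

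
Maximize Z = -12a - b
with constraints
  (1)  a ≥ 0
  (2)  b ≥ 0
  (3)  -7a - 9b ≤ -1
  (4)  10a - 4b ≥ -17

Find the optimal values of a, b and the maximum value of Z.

Extreme points and Z = -12a - b:
  (0, 1/9) → Z = -1/9
  (0, 17/4) → Z = -17/4
  (1/7, 0) → Z = -12/7
The feasible region is unbounded (it extends along (2, 5), (1, 0)), but Z strictly decreases along every unbounded feasible direction, so there is no improving ray and the maximum is attained at a vertex.

The optimum lies where a = 0 and -7a - 9b = -1.
Solving simultaneously gives a = 0, b = 1/9.

a = 0, b = 1/9, maximum Z = -1/9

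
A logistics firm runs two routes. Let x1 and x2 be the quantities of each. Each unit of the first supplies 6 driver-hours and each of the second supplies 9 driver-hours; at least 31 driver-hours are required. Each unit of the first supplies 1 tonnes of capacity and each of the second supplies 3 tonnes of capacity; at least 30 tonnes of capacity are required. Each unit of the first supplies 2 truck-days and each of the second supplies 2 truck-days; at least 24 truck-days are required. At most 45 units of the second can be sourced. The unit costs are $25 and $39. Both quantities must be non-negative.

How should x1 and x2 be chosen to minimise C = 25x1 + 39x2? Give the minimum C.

Corner points and C = 25x1 + 39x2:
  (0, 12) → C = 468
  (0, 45) → C = 1755
  (30, 0) → C = 750
  (3, 9) → C = 426
The feasible region is unbounded (it extends along (1, 0)), but C strictly increases along every unbounded feasible direction, so there is no improving ray and the minimum is attained at a vertex.

The binding constraints are x1 + 3x2 = 30 and 2x1 + 2x2 = 24.
Solving simultaneously gives x1 = 3, x2 = 9.

x1 = 3, x2 = 9, minimum C = 426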